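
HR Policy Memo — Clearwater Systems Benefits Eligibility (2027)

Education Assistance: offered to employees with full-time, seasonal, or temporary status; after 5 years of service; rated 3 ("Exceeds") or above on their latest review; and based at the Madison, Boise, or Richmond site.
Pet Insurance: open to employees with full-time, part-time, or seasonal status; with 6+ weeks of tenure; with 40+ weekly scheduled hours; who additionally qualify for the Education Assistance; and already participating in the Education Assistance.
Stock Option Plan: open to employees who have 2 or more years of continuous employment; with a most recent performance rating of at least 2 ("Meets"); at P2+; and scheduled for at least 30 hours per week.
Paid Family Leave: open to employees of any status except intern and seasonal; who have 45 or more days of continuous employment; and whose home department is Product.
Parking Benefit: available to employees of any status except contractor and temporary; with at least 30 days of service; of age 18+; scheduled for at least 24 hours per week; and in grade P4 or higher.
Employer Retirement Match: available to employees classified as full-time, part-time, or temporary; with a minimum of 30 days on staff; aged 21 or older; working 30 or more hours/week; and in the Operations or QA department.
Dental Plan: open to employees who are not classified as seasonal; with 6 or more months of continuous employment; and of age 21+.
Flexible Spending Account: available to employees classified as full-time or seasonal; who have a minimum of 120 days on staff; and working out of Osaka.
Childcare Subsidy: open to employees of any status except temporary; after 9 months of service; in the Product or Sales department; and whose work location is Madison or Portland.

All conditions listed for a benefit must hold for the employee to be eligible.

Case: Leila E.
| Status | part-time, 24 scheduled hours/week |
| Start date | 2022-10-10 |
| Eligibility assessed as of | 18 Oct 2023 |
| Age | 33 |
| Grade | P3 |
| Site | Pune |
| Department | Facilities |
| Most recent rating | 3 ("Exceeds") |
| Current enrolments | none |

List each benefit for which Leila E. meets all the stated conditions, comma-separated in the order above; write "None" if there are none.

Service from 2022-10-10 to 18 Oct 2023: 373 days.
Education Assistance — status part-time ✗ (requires full-time, seasonal, or temporary) → not eligible.
Pet Insurance — status part-time ✓; service 373 days ≥ 6 weeks (≈42 days) ✓; 24 hrs/wk < 40 ✗ → not eligible.
Stock Option Plan — service 373 days < 2 years (≈730 days) ✗ → not eligible.
Paid Family Leave — status part-time ✓ (not excluded); service 373 days ≥ 45 days ✓; dept Facilities ✗ → not eligible.
Parking Benefit — status part-time ✓ (not excluded); service 373 days ≥ 30 days ✓; age 33 ≥ 18 ✓; 24 hrs/wk ≥ 24 ✓; grade P3 < P4 ✗ → not eligible.
Employer Retirement Match — status part-time ✓; service 373 days ≥ 30 days ✓; age 33 ≥ 21 ✓; 24 hrs/wk < 30 ✗ → not eligible.
Dental Plan — status part-time ✓ (not excluded); service 373 days ≥ 6 months (≈180 days) ✓; age 33 ≥ 21 ✓ → eligible.
Flexible Spending Account — status part-time ✗ (requires full-time or seasonal) → not eligible.
Childcare Subsidy — status part-time ✓ (not excluded); service 373 days ≥ 9 months (≈270 days) ✓; dept Facilities ✗ → not eligible.

Dental Plan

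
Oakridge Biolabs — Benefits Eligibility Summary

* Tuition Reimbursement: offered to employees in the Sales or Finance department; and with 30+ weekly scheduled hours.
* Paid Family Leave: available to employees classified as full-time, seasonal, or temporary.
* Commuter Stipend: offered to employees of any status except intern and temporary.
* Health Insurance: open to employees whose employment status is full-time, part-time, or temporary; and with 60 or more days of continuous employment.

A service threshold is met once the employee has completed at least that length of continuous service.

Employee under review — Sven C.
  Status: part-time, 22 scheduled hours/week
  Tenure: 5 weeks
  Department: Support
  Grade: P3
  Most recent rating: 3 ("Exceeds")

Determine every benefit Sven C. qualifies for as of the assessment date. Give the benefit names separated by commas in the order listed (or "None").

Commuter Stipend

Tuition Reimbursement — dept Support ✗ → not eligible.
Paid Family Leave — status part-time ✗ (requires full-time, seasonal, or temporary) → not eligible.
Commuter Stipend — status part-time ✓ (not excluded) → eligible.
Health Insurance — status part-time ✓; service 5 weeks < 60 days ✗ → not eligible.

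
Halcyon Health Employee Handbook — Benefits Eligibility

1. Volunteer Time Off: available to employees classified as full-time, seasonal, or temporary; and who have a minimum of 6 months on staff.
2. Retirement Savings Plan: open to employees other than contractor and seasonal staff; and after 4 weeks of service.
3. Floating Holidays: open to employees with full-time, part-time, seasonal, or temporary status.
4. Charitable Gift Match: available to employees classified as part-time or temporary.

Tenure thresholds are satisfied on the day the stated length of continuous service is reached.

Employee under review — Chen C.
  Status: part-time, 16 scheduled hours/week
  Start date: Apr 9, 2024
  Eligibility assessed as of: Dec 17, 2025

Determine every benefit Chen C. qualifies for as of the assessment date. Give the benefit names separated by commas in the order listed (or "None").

Retirement Savings Plan, Floating Holidays, Charitable Gift Match

Service from Apr 9, 2024 to Dec 17, 2025: 617 days.
Volunteer Time Off — status part-time ✗ (requires full-time, seasonal, or temporary) → not eligible.
Retirement Savings Plan — status part-time ✓ (not excluded); service 617 days ≥ 4 weeks (≈28 days) ✓ → eligible.
Floating Holidays — status part-time ✓ → eligible.
Charitable Gift Match — status part-time ✓ → eligible.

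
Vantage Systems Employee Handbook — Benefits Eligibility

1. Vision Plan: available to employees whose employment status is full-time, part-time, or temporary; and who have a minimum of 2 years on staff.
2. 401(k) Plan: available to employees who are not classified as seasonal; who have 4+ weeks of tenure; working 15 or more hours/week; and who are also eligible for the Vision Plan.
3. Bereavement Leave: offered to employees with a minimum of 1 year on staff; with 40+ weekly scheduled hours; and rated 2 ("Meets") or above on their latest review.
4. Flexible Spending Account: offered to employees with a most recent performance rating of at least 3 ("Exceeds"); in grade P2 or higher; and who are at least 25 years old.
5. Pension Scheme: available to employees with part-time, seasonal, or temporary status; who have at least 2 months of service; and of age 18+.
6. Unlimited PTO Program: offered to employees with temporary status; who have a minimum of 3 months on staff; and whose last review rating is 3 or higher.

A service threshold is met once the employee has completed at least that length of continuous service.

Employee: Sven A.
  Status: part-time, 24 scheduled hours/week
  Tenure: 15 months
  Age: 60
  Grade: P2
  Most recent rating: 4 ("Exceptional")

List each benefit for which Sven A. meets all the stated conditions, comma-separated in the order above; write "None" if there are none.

Vision Plan — status part-time ✓; service 15 months < 2 years (≈730 days) ✗ → not eligible.
401(k) Plan — status part-time ✓ (not excluded); service 15 months ≥ 4 weeks (≈28 days) ✓; 24 hrs/wk ≥ 15 ✓; not eligible for Vision Plan ✗ → not eligible.
Bereavement Leave — service 15 months ≥ 1 year (≈365 days) ✓; 24 hrs/wk < 40 ✗ → not eligible.
Flexible Spending Account — rating 4 ≥ 3 ✓; grade P2 ≥ P2 ✓; age 60 ≥ 25 ✓ → eligible.
Pension Scheme — status part-time ✓; service 15 months ≥ 2 months ✓; age 60 ≥ 18 ✓ → eligible.
Unlimited PTO Program — status part-time ✗ (requires temporary) → not eligible.

Flexible Spending Account, Pension Scheme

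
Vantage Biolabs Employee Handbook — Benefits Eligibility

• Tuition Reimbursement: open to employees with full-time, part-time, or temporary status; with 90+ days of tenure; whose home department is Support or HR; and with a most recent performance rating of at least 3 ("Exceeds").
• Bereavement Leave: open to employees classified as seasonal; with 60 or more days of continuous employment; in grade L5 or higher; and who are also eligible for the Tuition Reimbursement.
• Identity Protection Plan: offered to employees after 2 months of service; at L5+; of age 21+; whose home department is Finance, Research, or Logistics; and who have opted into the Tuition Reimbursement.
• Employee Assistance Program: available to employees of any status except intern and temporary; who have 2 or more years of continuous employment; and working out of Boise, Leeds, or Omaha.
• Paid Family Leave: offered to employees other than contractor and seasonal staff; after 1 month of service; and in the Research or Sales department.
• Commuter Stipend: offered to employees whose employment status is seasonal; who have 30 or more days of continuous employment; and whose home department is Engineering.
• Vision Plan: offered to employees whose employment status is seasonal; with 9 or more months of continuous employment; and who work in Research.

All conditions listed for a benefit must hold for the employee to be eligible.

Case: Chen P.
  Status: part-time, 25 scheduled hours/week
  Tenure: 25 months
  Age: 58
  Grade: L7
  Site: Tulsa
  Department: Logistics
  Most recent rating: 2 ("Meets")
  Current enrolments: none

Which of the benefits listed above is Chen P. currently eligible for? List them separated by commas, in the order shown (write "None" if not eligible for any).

Tuition Reimbursement — status part-time ✓; service 25 months ≥ 90 days ✓; dept Logistics ✗ → not eligible.
Bereavement Leave — status part-time ✗ (requires seasonal) → not eligible.
Identity Protection Plan — service 25 months ≥ 2 months ✓; grade L7 ≥ L5 ✓; age 58 ≥ 21 ✓; dept Logistics ✓; not enrolled in Tuition Reimbursement ✗ → not eligible.
Employee Assistance Program — status part-time ✓ (not excluded); service 25 months ≥ 2 years (≈730 days) ✓; site Tulsa ✗ (not Boise, Leeds, or Omaha) → not eligible.
Paid Family Leave — status part-time ✓ (not excluded); service 25 months ≥ 1 month ✓; dept Logistics ✗ → not eligible.
Commuter Stipend — status part-time ✗ (requires seasonal) → not eligible.
Vision Plan — status part-time ✗ (requires seasonal) → not eligible.

None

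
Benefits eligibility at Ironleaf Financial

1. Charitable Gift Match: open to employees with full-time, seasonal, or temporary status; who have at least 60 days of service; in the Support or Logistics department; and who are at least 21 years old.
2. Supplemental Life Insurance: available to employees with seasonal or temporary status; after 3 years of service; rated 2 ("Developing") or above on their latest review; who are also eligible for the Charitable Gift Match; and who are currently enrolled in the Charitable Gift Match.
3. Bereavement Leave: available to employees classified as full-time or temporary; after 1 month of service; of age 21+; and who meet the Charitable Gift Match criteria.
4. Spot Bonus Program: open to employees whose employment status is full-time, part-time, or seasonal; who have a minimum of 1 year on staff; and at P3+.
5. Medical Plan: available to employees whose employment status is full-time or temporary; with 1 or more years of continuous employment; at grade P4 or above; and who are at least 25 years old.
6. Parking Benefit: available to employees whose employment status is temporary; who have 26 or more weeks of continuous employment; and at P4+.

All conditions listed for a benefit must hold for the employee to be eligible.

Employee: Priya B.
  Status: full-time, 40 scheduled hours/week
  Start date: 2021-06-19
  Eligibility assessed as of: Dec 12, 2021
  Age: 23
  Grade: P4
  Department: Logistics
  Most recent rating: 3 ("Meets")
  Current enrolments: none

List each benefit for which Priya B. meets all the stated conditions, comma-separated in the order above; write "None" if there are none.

Service from 2021-06-19 to Dec 12, 2021: 176 days.
Charitable Gift Match — status full-time ✓; service 176 days ≥ 60 days ✓; dept Logistics ✓; age 23 ≥ 21 ✓ → eligible.
Supplemental Life Insurance — status full-time ✗ (requires seasonal or temporary) → not eligible.
Bereavement Leave — status full-time ✓; service 176 days ≥ 1 month (≈30 days) ✓; age 23 ≥ 21 ✓; eligible for Charitable Gift Match ✓ → eligible.
Spot Bonus Program — status full-time ✓; service 176 days < 1 year (≈365 days) ✗ → not eligible.
Medical Plan — status full-time ✓; service 176 days < 1 year (≈365 days) ✗ → not eligible.
Parking Benefit — status full-time ✗ (requires temporary) → not eligible.

Charitable Gift Match, Bereavement Leave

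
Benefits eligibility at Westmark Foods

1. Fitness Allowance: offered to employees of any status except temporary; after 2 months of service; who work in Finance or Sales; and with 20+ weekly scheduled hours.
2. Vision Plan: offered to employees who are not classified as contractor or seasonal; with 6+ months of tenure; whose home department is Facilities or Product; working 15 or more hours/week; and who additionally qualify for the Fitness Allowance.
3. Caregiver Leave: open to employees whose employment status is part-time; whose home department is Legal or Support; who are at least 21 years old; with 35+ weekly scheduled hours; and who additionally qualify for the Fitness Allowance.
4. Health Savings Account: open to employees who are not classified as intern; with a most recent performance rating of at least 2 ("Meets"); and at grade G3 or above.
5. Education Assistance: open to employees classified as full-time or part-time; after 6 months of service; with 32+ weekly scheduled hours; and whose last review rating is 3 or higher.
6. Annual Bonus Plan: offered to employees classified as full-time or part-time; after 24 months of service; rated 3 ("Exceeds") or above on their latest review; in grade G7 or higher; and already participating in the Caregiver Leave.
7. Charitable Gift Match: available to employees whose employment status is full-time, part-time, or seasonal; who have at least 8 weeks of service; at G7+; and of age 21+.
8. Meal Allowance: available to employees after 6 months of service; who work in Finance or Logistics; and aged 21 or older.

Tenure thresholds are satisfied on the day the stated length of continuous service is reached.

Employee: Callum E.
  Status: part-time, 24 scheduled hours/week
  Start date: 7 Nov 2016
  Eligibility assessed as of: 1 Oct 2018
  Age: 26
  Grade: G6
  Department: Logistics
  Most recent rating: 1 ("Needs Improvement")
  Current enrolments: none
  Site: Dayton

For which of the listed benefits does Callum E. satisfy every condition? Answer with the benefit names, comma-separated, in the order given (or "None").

Service from 7 Nov 2016 to 1 Oct 2018: 693 days.
Fitness Allowance — status part-time ✓ (not excluded); service 693 days ≥ 2 months (≈60 days) ✓; dept Logistics ✗ → not eligible.
Vision Plan — status part-time ✓ (not excluded); service 693 days ≥ 6 months (≈180 days) ✓; dept Logistics ✗ → not eligible.
Caregiver Leave — status part-time ✓; dept Logistics ✗ → not eligible.
Health Savings Account — status part-time ✓ (not excluded); rating 1 < 2 ✗ → not eligible.
Education Assistance — status part-time ✓; service 693 days ≥ 6 months (≈180 days) ✓; 24 hrs/wk < 32 ✗ → not eligible.
Annual Bonus Plan — status part-time ✓; service 693 days < 24 months (≈720 days) ✗ → not eligible.
Charitable Gift Match — status part-time ✓; service 693 days ≥ 8 weeks (≈56 days) ✓; grade G6 < G7 ✗ → not eligible.
Meal Allowance — service 693 days ≥ 6 months (≈180 days) ✓; dept Logistics ✓; age 26 ≥ 21 ✓ → eligible.

Meal Allowance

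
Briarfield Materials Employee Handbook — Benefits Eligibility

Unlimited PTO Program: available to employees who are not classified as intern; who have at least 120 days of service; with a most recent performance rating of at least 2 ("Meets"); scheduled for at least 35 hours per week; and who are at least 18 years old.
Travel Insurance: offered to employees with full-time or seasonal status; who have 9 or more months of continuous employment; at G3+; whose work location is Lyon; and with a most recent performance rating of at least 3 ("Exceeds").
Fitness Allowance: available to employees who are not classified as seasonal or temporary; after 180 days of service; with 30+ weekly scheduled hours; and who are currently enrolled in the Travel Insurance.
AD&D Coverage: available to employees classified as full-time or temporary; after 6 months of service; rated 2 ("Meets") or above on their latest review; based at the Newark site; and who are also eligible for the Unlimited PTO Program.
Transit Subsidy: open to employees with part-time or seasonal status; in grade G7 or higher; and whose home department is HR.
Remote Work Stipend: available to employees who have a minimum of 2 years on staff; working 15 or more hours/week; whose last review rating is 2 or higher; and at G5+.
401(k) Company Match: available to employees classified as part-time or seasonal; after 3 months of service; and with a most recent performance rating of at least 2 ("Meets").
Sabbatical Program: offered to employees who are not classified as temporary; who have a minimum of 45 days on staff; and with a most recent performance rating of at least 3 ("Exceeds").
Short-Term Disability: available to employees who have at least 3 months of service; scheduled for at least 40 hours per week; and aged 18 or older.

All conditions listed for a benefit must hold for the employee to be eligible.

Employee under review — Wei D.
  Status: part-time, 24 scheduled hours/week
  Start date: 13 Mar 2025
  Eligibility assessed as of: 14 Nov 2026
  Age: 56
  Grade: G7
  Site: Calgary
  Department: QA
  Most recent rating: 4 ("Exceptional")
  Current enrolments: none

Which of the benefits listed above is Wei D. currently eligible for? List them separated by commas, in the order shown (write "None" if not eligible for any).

Service from 13 Mar 2025 to 14 Nov 2026: 611 days.
Unlimited PTO Program — status part-time ✓ (not excluded); service 611 days ≥ 120 days ✓; rating 4 ≥ 2 ✓; 24 hrs/wk < 35 ✗ → not eligible.
Travel Insurance — status part-time ✗ (requires full-time or seasonal) → not eligible.
Fitness Allowance — status part-time ✓ (not excluded); service 611 days ≥ 180 days ✓; 24 hrs/wk < 30 ✗ → not eligible.
AD&D Coverage — status part-time ✗ (requires full-time or temporary) → not eligible.
Transit Subsidy — status part-time ✓; grade G7 ≥ G7 ✓; dept QA ✗ → not eligible.
Remote Work Stipend — service 611 days < 2 years (≈730 days) ✗ → not eligible.
401(k) Company Match — status part-time ✓; service 611 days ≥ 3 months (≈90 days) ✓; rating 4 ≥ 2 ✓ → eligible.
Sabbatical Program — status part-time ✓ (not excluded); service 611 days ≥ 45 days ✓; rating 4 ≥ 3 ✓ → eligible.
Short-Term Disability — service 611 days ≥ 3 months (≈90 days) ✓; 24 hrs/wk < 40 ✗ → not eligible.

401(k) Company Match, Sabbatical Program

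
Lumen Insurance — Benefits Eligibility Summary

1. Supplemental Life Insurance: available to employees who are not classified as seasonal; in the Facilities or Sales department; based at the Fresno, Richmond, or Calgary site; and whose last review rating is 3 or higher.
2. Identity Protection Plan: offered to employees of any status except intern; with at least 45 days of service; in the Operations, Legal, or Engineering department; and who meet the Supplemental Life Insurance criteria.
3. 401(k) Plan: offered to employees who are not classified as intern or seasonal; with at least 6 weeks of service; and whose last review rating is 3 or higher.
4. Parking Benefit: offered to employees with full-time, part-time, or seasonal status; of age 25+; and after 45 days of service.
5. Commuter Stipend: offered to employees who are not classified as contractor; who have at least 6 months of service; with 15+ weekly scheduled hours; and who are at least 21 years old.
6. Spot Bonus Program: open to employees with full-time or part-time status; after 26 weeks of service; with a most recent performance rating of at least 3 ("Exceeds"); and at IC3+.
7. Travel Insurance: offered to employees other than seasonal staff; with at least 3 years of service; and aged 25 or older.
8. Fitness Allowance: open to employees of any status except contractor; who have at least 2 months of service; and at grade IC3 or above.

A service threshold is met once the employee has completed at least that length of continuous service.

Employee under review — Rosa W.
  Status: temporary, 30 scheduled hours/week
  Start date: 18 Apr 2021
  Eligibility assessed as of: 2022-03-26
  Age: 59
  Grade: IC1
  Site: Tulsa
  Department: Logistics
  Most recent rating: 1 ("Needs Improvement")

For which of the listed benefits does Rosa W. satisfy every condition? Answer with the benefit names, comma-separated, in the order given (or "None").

Commuter Stipend

Service from 18 Apr 2021 to 2022-03-26: 342 days.
Supplemental Life Insurance — status temporary ✓ (not excluded); dept Logistics ✗ → not eligible.
Identity Protection Plan — status temporary ✓ (not excluded); service 342 days ≥ 45 days ✓; dept Logistics ✗ → not eligible.
401(k) Plan — status temporary ✓ (not excluded); service 342 days ≥ 6 weeks (≈42 days) ✓; rating 1 < 3 ✗ → not eligible.
Parking Benefit — status temporary ✗ (requires full-time, part-time, or seasonal) → not eligible.
Commuter Stipend — status temporary ✓ (not excluded); service 342 days ≥ 6 months (≈180 days) ✓; 30 hrs/wk ≥ 15 ✓; age 59 ≥ 21 ✓ → eligible.
Spot Bonus Program — status temporary ✗ (requires full-time or part-time) → not eligible.
Travel Insurance — status temporary ✓ (not excluded); service 342 days < 3 years (≈1095 days) ✗ → not eligible.
Fitness Allowance — status temporary ✓ (not excluded); service 342 days ≥ 2 months (≈60 days) ✓; grade IC1 < IC3 ✗ → not eligible.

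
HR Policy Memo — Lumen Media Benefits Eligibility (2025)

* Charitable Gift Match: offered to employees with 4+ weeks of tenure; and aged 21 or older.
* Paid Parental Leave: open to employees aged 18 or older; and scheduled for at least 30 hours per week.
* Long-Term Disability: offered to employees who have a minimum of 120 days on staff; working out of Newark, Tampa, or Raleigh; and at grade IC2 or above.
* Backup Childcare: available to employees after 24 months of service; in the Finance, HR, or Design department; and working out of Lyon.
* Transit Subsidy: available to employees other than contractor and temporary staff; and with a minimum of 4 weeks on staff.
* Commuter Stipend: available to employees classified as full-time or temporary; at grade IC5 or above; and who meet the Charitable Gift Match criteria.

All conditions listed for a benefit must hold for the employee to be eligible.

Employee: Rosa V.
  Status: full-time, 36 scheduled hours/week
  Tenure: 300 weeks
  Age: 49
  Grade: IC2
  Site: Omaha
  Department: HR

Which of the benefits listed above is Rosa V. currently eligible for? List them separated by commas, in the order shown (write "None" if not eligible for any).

Charitable Gift Match, Paid Parental Leave, Transit Subsidy

Charitable Gift Match — service 300 weeks ≥ 4 weeks ✓; age 49 ≥ 21 ✓ → eligible.
Paid Parental Leave — age 49 ≥ 18 ✓; 36 hrs/wk ≥ 30 ✓ → eligible.
Long-Term Disability — service 300 weeks ≥ 120 days ✓; site Omaha ✗ (not Newark, Tampa, or Raleigh) → not eligible.
Backup Childcare — service 300 weeks ≥ 24 months (≈720 days) ✓; dept HR ✓; site Omaha ✗ (not Lyon) → not eligible.
Transit Subsidy — status full-time ✓ (not excluded); service 300 weeks ≥ 4 weeks ✓ → eligible.
Commuter Stipend — status full-time ✓; grade IC2 < IC5 ✗ → not eligible.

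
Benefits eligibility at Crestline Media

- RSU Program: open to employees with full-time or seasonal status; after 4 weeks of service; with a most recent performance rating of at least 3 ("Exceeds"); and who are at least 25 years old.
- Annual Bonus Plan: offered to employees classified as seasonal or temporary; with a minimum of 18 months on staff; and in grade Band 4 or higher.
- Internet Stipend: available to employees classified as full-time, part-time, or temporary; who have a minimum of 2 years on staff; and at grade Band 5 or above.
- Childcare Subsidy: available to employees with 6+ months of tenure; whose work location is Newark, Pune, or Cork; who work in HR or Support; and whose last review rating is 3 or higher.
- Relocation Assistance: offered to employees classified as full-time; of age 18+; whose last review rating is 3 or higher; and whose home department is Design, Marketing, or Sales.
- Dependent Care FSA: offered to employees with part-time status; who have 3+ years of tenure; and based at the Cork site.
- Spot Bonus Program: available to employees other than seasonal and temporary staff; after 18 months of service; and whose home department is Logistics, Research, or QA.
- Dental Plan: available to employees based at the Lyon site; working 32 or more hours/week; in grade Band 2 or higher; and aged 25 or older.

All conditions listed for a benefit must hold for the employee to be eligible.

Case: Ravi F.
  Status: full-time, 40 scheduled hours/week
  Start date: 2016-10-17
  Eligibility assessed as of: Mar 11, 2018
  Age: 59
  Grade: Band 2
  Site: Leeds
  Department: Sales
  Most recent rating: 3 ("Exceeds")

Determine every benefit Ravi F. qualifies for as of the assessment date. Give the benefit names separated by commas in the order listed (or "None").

Service from 2016-10-17 to Mar 11, 2018: 510 days.
RSU Program — status full-time ✓; service 510 days ≥ 4 weeks (≈28 days) ✓; rating 3 ≥ 3 ✓; age 59 ≥ 25 ✓ → eligible.
Annual Bonus Plan — status full-time ✗ (requires seasonal or temporary) → not eligible.
Internet Stipend — status full-time ✓; service 510 days < 2 years (≈730 days) ✗ → not eligible.
Childcare Subsidy — service 510 days ≥ 6 months (≈180 days) ✓; site Leeds ✗ (not Newark, Pune, or Cork) → not eligible.
Relocation Assistance — status full-time ✓; age 59 ≥ 18 ✓; rating 3 ≥ 3 ✓; dept Sales ✓ → eligible.
Dependent Care FSA — status full-time ✗ (requires part-time) → not eligible.
Spot Bonus Program — status full-time ✓ (not excluded); service 510 days < 18 months (≈540 days) ✗ → not eligible.
Dental Plan — site Leeds ✗ (not Lyon) → not eligible.

RSU Program, Relocation Assistance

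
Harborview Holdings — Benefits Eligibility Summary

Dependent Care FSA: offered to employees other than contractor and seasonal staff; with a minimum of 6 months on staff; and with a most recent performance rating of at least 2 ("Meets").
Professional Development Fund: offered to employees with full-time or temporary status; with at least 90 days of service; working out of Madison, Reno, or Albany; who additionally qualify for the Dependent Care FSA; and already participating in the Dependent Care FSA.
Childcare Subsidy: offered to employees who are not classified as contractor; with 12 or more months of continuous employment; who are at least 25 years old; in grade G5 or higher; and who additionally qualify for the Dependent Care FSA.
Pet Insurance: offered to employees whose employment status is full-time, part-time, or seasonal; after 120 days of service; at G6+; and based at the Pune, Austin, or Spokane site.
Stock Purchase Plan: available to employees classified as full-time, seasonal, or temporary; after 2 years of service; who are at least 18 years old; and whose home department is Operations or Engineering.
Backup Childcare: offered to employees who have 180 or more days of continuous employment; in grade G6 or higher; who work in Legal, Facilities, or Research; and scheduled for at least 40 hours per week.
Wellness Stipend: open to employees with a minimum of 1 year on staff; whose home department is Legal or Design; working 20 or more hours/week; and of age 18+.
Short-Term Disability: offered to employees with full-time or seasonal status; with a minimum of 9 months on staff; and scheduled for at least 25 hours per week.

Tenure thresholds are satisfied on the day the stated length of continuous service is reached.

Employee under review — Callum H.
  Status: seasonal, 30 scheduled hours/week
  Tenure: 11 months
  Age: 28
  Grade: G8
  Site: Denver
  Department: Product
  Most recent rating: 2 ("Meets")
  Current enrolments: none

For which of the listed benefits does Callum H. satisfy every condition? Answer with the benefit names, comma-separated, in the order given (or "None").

Short-Term Disability

Dependent Care FSA — status seasonal ✗ (excluded) → not eligible.
Professional Development Fund — status seasonal ✗ (requires full-time or temporary) → not eligible.
Childcare Subsidy — status seasonal ✓ (not excluded); service 11 months < 12 months ✗ → not eligible.
Pet Insurance — status seasonal ✓; service 11 months ≥ 120 days ✓; grade G8 ≥ G6 ✓; site Denver ✗ (not Pune, Austin, or Spokane) → not eligible.
Stock Purchase Plan — status seasonal ✓; service 11 months < 2 years (≈730 days) ✗ → not eligible.
Backup Childcare — service 11 months ≥ 180 days ✓; grade G8 ≥ G6 ✓; dept Product ✗ → not eligible.
Wellness Stipend — service 11 months < 1 year (≈365 days) ✗ → not eligible.
Short-Term Disability — status seasonal ✓; service 11 months ≥ 9 months ✓; 30 hrs/wk ≥ 25 ✓ → eligible.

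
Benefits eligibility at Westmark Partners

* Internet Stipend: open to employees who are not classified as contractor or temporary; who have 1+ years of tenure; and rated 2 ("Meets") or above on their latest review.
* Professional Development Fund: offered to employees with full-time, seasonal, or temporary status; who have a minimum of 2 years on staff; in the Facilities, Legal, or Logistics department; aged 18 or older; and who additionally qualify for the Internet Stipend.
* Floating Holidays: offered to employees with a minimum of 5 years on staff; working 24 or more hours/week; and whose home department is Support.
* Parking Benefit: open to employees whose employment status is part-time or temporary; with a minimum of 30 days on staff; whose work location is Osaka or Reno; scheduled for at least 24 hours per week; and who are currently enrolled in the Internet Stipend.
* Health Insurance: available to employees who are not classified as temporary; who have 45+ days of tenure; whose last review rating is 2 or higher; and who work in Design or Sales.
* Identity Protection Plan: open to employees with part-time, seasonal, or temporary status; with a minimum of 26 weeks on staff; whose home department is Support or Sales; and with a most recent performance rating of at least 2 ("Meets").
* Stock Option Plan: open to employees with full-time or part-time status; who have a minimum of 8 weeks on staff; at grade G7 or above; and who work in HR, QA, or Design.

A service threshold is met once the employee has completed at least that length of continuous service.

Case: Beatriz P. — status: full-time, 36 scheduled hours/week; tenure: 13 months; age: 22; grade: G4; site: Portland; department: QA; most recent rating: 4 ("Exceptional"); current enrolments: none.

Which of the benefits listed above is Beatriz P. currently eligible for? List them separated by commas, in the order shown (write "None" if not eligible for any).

Internet Stipend — status full-time ✓ (not excluded); service 13 months ≥ 1 year (≈365 days) ✓; rating 4 ≥ 2 ✓ → eligible.
Professional Development Fund — status full-time ✓; service 13 months < 2 years (≈730 days) ✗ → not eligible.
Floating Holidays — service 13 months < 5 years (≈1825 days) ✗ → not eligible.
Parking Benefit — status full-time ✗ (requires part-time or temporary) → not eligible.
Health Insurance — status full-time ✓ (not excluded); service 13 months ≥ 45 days ✓; rating 4 ≥ 2 ✓; dept QA ✗ → not eligible.
Identity Protection Plan — status full-time ✗ (requires part-time, seasonal, or temporary) → not eligible.
Stock Option Plan — status full-time ✓; service 13 months ≥ 8 weeks (≈56 days) ✓; grade G4 < G7 ✗ → not eligible.

Internet Stipend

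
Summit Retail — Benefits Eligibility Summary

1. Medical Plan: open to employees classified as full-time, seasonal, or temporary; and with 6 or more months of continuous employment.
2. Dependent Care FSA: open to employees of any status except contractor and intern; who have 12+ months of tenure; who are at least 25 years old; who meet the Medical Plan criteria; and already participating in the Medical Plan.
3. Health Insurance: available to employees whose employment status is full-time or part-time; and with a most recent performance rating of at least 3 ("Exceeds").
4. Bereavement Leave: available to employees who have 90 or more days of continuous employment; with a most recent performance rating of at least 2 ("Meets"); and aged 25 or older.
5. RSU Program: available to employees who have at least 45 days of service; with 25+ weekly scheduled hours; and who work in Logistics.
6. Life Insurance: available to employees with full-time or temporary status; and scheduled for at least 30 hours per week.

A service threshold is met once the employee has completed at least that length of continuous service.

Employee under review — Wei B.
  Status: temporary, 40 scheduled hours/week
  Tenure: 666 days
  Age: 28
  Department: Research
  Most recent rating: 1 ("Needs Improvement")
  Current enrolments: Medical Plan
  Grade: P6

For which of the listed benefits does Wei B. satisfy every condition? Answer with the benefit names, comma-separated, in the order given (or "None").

Medical Plan, Dependent Care FSA, Life Insurance

Medical Plan — status temporary ✓; service 666 days ≥ 6 months (≈180 days) ✓ → eligible.
Dependent Care FSA — status temporary ✓ (not excluded); service 666 days ≥ 12 months (≈360 days) ✓; age 28 ≥ 25 ✓; eligible for Medical Plan ✓; enrolled in Medical Plan ✓ → eligible.
Health Insurance — status temporary ✗ (requires full-time or part-time) → not eligible.
Bereavement Leave — service 666 days ≥ 90 days ✓; rating 1 < 2 ✗ → not eligible.
RSU Program — service 666 days ≥ 45 days ✓; 40 hrs/wk ≥ 25 ✓; dept Research ✗ → not eligible.
Life Insurance — status temporary ✓; 40 hrs/wk ≥ 30 ✓ → eligible.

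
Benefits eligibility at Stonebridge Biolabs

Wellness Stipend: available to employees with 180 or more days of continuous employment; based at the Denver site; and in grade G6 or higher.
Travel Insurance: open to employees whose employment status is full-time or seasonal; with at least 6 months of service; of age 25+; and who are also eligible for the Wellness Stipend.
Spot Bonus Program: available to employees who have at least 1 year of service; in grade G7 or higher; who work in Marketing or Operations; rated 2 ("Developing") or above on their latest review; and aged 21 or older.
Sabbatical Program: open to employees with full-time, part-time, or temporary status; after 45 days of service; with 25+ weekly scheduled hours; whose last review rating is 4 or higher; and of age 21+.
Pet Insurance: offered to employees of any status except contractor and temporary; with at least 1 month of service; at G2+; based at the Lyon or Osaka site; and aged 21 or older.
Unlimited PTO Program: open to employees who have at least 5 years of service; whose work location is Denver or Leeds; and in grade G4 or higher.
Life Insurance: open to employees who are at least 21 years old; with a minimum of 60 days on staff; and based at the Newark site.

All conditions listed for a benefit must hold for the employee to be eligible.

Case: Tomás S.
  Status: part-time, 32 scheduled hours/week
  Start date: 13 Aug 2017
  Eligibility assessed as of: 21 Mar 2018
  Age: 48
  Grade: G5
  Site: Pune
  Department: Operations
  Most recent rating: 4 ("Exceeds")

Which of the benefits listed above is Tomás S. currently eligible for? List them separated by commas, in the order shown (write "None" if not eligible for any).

Service from 13 Aug 2017 to 21 Mar 2018: 220 days.
Wellness Stipend — service 220 days ≥ 180 days ✓; site Pune ✗ (not Denver) → not eligible.
Travel Insurance — status part-time ✗ (requires full-time or seasonal) → not eligible.
Spot Bonus Program — service 220 days < 1 year (≈365 days) ✗ → not eligible.
Sabbatical Program — status part-time ✓; service 220 days ≥ 45 days ✓; 32 hrs/wk ≥ 25 ✓; rating 4 ≥ 4 ✓; age 48 ≥ 21 ✓ → eligible.
Pet Insurance — status part-time ✓ (not excluded); service 220 days ≥ 1 month (≈30 days) ✓; grade G5 ≥ G2 ✓; site Pune ✗ (not Lyon or Osaka) → not eligible.
Unlimited PTO Program — service 220 days < 5 years (≈1825 days) ✗ → not eligible.
Life Insurance — age 48 ≥ 21 ✓; service 220 days ≥ 60 days ✓; site Pune ✗ (not Newark) → not eligible.

Sabbatical Program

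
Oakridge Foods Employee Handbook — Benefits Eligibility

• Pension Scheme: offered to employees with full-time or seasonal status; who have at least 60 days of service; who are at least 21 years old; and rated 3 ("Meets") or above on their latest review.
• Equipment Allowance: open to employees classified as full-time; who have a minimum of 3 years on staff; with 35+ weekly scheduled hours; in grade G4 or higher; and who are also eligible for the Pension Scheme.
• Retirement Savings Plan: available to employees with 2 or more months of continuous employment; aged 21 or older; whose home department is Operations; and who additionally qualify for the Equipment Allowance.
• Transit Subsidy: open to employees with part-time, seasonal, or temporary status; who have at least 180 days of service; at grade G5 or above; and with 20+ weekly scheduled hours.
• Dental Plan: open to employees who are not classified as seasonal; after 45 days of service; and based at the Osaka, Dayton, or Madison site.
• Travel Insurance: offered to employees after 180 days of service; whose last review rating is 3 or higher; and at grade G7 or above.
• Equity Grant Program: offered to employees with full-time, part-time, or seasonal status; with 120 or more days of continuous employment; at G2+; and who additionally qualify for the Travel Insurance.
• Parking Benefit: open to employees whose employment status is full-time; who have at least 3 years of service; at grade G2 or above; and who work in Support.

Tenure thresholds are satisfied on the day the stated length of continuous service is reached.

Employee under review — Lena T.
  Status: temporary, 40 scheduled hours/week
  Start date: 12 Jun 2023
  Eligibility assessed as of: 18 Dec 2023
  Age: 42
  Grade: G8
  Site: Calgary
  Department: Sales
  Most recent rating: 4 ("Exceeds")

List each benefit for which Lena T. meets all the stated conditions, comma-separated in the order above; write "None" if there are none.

Service from 12 Jun 2023 to 18 Dec 2023: 189 days.
Pension Scheme — status temporary ✗ (requires full-time or seasonal) → not eligible.
Equipment Allowance — status temporary ✗ (requires full-time) → not eligible.
Retirement Savings Plan — service 189 days ≥ 2 months (≈60 days) ✓; age 42 ≥ 21 ✓; dept Sales ✗ → not eligible.
Transit Subsidy — status temporary ✓; service 189 days ≥ 180 days ✓; grade G8 ≥ G5 ✓; 40 hrs/wk ≥ 20 ✓ → eligible.
Dental Plan — status temporary ✓ (not excluded); service 189 days ≥ 45 days ✓; site Calgary ✗ (not Osaka, Dayton, or Madison) → not eligible.
Travel Insurance — service 189 days ≥ 180 days ✓; rating 4 ≥ 3 ✓; grade G8 ≥ G7 ✓ → eligible.
Equity Grant Program — status temporary ✗ (requires full-time, part-time, or seasonal) → not eligible.
Parking Benefit — status temporary ✗ (requires full-time) → not eligible.

Transit Subsidy, Travel Insurance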